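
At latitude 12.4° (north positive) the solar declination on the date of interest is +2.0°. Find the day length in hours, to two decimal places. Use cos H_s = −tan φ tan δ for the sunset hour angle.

The sunset hour angle satisfies cos H_s = −tan φ tan δ = -0.0077, giving H_s = 90.44°.
Day length = 2 H_s / 15° h⁻¹ = 180.88° / 15 = 12.059 h.

12.06 hours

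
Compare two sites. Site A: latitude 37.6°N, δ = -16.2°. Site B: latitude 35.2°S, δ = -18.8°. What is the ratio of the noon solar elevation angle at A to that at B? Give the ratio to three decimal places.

0.492

A: 90° − |37.6 − (-16.2)| = 36.20°.
B: 90° − |-35.2 − (-18.8)| = 73.60°.
Ratio A/B = 36.2000 / 73.6000 = 0.4918.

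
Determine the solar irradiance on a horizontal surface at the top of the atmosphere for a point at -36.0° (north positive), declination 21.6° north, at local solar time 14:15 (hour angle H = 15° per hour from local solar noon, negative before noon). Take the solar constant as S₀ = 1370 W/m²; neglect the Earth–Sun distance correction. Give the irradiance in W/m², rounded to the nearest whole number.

Hour angle H = 15° × (14.25 − 12) = 33.75°.
With φ = -36.0°, δ = 21.6°, H = 33.75°: sin φ sin δ = -0.2164, cos φ cos δ cos H = 0.6254, so cos θ_z = 0.4090.
Top-of-atmosphere irradiance = S₀ cos θ_z = 1370 × 0.4090 = 560.33 W/m².

560 W/m²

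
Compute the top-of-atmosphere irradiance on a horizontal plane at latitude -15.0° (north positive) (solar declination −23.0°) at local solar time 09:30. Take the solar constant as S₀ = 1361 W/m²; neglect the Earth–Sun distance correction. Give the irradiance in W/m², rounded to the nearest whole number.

Hour angle H = 15° × (9.5 − 12) = -37.50°.
With φ = -15.0°, δ = -23.0°, H = -37.50°: sin φ sin δ = 0.1011, cos φ cos δ cos H = 0.7054, so cos θ_z = 0.8065.
Top-of-atmosphere irradiance = S₀ cos θ_z = 1361 × 0.8065 = 1097.65 W/m².

1098 W/m²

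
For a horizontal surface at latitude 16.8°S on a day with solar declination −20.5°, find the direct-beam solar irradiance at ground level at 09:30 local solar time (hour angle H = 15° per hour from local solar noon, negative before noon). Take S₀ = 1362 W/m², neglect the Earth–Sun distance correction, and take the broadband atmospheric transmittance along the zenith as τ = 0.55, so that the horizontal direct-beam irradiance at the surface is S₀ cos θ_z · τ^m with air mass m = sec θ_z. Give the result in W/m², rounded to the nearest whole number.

530 W/m²

Hour angle H = 15° × (9.5 − 12) = -37.50°.
With φ = -16.8°, δ = -20.5°, H = -37.50°: sin φ sin δ = 0.1012, cos φ cos δ cos H = 0.7114, so cos θ_z = 0.8126.
Air mass m = 1/cos θ_z = 1/0.8126 = 1.231; τ^m = 0.55^1.231 = 0.4791.
Surface direct beam = 1362 × 0.8126 × 0.4791 = 530.25 W/m².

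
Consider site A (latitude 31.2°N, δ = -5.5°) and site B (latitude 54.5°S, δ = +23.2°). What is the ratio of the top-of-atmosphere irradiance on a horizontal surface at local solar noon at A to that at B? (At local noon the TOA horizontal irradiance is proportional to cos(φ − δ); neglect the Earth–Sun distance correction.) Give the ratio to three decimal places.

A: cos θ_z = cos(31.2° − (-5.5°)) = 0.8018.
B: cos θ_z = cos(-54.5° − (23.2°)) = 0.2130.
Ratio A/B = 0.8018 / 0.2130 = 3.7643.

3.764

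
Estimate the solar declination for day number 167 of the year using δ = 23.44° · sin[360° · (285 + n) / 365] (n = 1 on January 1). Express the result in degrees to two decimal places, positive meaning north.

+23.38°

360 × (285 + 167) / 365 = 445.808°; sin(445.808°) = 0.9973.
δ = 23.44 × 0.9973 = 23.377° ≈ +23.38°.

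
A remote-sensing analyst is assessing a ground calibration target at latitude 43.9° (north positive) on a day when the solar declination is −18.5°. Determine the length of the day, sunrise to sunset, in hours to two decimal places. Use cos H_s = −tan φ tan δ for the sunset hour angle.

9.50 hours

The sunset hour angle satisfies cos H_s = −tan φ tan δ = 0.3220, giving H_s = 71.22°.
Day length = 2 H_s / 15° h⁻¹ = 142.44° / 15 = 9.496 h.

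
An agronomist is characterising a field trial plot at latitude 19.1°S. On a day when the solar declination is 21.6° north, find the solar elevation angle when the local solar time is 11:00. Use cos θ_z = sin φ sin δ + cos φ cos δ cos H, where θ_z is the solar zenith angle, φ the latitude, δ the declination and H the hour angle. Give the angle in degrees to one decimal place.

46.7°

Hour angle H = 15° × (11 − 12) = -15.00°.
cos θ_z = sin φ sin δ + cos φ cos δ cos H = (-0.3272)(0.3681) + (0.9449)(0.9298)(0.9659) = 0.7282.
θ_z = arccos(0.7282) = 43.26°, so the elevation is 90° − 43.26° = 46.74°.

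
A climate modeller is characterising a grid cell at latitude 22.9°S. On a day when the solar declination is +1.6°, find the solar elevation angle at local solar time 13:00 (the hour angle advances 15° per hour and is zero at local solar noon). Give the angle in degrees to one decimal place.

61.5°

Hour angle H = 15° × (13 − 12) = 15.00°.
cos θ_z = sin φ sin δ + cos φ cos δ cos H = (-0.3891)(0.0279) + (0.9212)(0.9996)(0.9659) = 0.8786.
θ_z = arccos(0.8786) = 28.53°, so the elevation is 90° − 28.53° = 61.47°.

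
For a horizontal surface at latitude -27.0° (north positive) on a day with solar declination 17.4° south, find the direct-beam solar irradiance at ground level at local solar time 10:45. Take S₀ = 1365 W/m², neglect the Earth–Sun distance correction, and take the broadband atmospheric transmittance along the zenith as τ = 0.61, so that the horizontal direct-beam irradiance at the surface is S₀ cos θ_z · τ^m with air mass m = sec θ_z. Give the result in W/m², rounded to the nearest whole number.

759 W/m²

Hour angle H = 15° × (10.75 − 12) = -18.75°.
With φ = -27.0°, δ = -17.4°, H = -18.75°: sin φ sin δ = 0.1358, cos φ cos δ cos H = 0.8051, so cos θ_z = 0.9409.
Air mass m = 1/cos θ_z = 1/0.9409 = 1.063; τ^m = 0.61^1.063 = 0.5913.
Surface direct beam = 1365 × 0.9409 × 0.5913 = 759.42 W/m².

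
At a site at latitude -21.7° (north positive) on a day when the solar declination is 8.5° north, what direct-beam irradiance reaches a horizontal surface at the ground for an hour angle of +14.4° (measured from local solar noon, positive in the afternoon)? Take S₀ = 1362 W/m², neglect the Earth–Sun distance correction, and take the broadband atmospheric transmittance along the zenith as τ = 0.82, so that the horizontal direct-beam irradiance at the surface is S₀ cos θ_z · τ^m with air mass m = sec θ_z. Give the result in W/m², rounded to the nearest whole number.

cos θ_z = sin(-21.7°) sin(8.5°) + cos(-21.7°) cos(8.5°) cos(14.40°) = -0.0547 + 0.8901 = 0.8354.
Air mass m = 1/cos θ_z = 1/0.8354 = 1.197; τ^m = 0.82^1.197 = 0.7886.
Surface direct beam = 1362 × 0.8354 × 0.7886 = 897.28 W/m².

897 W/m²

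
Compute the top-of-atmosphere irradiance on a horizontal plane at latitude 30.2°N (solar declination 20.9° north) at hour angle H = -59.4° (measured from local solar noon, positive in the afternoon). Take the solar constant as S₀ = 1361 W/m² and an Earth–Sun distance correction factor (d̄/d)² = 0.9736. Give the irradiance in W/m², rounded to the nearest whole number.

782 W/m²

cos θ_z = sin(30.2°) sin(20.9°) + cos(30.2°) cos(20.9°) cos(-59.40°) = 0.1794 + 0.4110 = 0.5904.
Top-of-atmosphere irradiance = S₀ (d̄/d)² cos θ_z = 1361 × 0.9736 × 0.5904 = 782.32 W/m².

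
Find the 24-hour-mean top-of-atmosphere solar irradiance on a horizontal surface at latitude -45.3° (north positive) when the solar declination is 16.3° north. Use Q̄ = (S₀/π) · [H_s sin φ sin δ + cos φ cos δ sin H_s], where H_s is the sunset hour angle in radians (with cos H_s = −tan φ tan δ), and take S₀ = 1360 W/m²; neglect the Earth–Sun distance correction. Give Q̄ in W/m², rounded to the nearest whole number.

169 W/m²

The sunset hour angle satisfies cos H_s = −tan φ tan δ = 0.2955, giving H_s = 72.81°. In radians, H_s = 1.2708.
H_s sin φ sin δ = 1.2708 × -0.7108 × 0.2807 = -0.2536.
cos φ cos δ sin H_s = 0.7034 × 0.9598 × 0.9553 = 0.6449.
Q̄ = (1360/π) × (-0.2536 + 0.6449) = 432.90 × 0.3913 = 169.39 W/m².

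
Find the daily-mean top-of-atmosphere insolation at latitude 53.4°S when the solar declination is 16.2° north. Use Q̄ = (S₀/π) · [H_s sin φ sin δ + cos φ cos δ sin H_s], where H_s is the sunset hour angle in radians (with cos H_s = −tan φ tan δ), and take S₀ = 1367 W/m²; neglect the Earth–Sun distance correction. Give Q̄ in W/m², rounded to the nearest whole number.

The sunset hour angle satisfies cos H_s = −tan φ tan δ = 0.3912, giving H_s = 66.97°. In radians, H_s = 1.1688.
H_s sin φ sin δ = 1.1688 × -0.8028 × 0.2790 = -0.2618.
cos φ cos δ sin H_s = 0.5962 × 0.9603 × 0.9203 = 0.5269.
Q̄ = (1367/π) × (-0.2618 + 0.5269) = 435.13 × 0.2651 = 115.35 W/m².

115 W/m²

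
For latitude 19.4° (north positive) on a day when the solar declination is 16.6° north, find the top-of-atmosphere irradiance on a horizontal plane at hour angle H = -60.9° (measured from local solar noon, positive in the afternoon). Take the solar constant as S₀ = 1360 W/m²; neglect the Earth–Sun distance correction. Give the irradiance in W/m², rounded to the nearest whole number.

cos θ_z = sin φ sin δ + cos φ cos δ cos H = (0.3322)(0.2857) + (0.9432)(0.9583)(0.4863) = 0.5345.
Top-of-atmosphere irradiance = S₀ cos θ_z = 1360 × 0.5345 = 726.92 W/m².

727 W/m²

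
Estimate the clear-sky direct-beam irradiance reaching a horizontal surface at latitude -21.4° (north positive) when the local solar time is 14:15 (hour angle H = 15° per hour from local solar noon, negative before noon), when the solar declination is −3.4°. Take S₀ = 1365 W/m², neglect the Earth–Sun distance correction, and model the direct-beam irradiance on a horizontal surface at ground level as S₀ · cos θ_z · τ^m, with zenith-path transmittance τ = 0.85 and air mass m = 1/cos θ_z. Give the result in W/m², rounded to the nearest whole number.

Hour angle H = 15° × (14.25 − 12) = 33.75°.
cos θ_z = sin φ sin δ + cos φ cos δ cos H = (-0.3649)(-0.0593) + (0.9311)(0.9982)(0.8315) = 0.7945.
Air mass m = 1/cos θ_z = 1/0.7945 = 1.259; τ^m = 0.85^1.259 = 0.8150.
Surface direct beam = 1365 × 0.7945 × 0.8150 = 883.86 W/m².

884 W/m²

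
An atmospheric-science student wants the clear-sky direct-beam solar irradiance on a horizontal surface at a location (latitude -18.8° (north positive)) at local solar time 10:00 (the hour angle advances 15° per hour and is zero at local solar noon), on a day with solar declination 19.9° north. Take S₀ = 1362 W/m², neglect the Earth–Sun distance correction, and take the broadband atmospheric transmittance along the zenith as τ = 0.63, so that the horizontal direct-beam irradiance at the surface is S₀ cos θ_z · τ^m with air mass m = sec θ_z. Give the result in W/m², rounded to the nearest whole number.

448 W/m²

Hour angle H = 15° × (10 − 12) = -30.00°.
cos θ_z = sin φ sin δ + cos φ cos δ cos H = (-0.3223)(0.3404) + (0.9466)(0.9403)(0.8660) = 0.6611.
Air mass m = 1/cos θ_z = 1/0.6611 = 1.513; τ^m = 0.63^1.513 = 0.4971.
Surface direct beam = 1362 × 0.6611 × 0.4971 = 447.60 W/m².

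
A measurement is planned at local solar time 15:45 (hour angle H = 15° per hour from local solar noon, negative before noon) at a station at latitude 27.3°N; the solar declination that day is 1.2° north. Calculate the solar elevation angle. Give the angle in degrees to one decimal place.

30.2°

Hour angle H = 15° × (15.75 − 12) = 56.25°.
With φ = 27.3°, δ = 1.2°, H = 56.25°: sin φ sin δ = 0.0096, cos φ cos δ cos H = 0.4936, so cos θ_z = 0.5032.
θ_z = arccos(0.5032) = 59.79°, so the elevation is 90° − 59.79° = 30.21°.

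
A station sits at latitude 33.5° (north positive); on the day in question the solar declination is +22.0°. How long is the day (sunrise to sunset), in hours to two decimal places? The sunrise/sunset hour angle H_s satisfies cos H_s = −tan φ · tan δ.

14.07 hours

−tan φ tan δ = −(0.6619)(0.4040) = -0.2674; H_s = arccos(-0.2674) = 105.51°.
Day length = 2 H_s / 15° h⁻¹ = 211.02° / 15 = 14.068 h.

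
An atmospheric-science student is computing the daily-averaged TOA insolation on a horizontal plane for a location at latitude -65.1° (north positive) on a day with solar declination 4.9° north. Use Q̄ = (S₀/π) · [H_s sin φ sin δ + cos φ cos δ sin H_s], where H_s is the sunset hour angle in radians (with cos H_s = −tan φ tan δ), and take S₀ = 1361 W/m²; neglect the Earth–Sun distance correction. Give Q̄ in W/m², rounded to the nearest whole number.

132 W/m²

−tan φ tan δ = −(-2.1543)(0.0857) = 0.1846; H_s = arccos(0.1846) = 79.36°. In radians, H_s = 1.3851.
H_s sin φ sin δ = 1.3851 × -0.9070 × 0.0854 = -0.1073.
cos φ cos δ sin H_s = 0.4210 × 0.9963 × 0.9828 = 0.4122.
Q̄ = (1361/π) × (-0.1073 + 0.4122) = 433.22 × 0.3049 = 132.09 W/m².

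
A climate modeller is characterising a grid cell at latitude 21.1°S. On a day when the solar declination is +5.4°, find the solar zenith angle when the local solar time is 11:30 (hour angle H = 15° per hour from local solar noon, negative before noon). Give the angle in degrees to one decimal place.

27.5°

Hour angle H = 15° × (11.5 − 12) = -7.50°.
cos θ_z = sin φ sin δ + cos φ cos δ cos H = (-0.3600)(0.0941) + (0.9330)(0.9956)(0.9914) = 0.8870.
θ_z = arccos(0.8870) = 27.50°.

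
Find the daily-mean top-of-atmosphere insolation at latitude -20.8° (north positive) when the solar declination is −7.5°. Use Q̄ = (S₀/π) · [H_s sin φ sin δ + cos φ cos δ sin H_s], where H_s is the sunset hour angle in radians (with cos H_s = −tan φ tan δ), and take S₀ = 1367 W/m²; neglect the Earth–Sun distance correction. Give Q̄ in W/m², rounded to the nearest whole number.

435 W/m²

cos H_s = −tan(-20.8°) · tan(-7.5°) = -0.0500, so H_s = arccos(-0.0500) = 92.87°. In radians, H_s = 1.6209.
H_s sin φ sin δ = 1.6209 × -0.3551 × -0.1305 = 0.0751.
cos φ cos δ sin H_s = 0.9348 × 0.9914 × 0.9987 = 0.9256.
Q̄ = (1367/π) × (0.0751 + 0.9256) = 435.13 × 1.0007 = 435.43 W/m².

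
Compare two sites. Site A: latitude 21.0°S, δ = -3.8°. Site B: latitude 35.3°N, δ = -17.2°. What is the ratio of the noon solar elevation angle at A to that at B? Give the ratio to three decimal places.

A: 90° − |-21.0 − (-3.8)| = 72.80°.
B: 90° − |35.3 − (-17.2)| = 37.50°.
Ratio A/B = 72.8000 / 37.5000 = 1.9413.

1.941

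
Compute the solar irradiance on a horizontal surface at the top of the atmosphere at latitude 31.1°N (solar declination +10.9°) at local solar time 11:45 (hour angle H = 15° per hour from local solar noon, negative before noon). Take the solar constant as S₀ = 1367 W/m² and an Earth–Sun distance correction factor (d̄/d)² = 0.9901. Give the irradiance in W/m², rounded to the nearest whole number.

Hour angle H = 15° × (11.75 − 12) = -3.75°.
With φ = 31.1°, δ = 10.9°, H = -3.75°: sin φ sin δ = 0.0977, cos φ cos δ cos H = 0.8390, so cos θ_z = 0.9367.
Top-of-atmosphere irradiance = S₀ (d̄/d)² cos θ_z = 1367 × 0.9901 × 0.9367 = 1267.79 W/m².

1268 W/m²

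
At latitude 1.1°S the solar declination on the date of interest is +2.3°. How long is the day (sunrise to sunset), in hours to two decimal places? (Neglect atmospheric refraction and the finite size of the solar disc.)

−tan φ tan δ = −(-0.0192)(0.0402) = 0.0008; H_s = arccos(0.0008) = 89.95°.
Day length = 2 H_s / 15° h⁻¹ = 179.90° / 15 = 11.993 h.

11.99 hours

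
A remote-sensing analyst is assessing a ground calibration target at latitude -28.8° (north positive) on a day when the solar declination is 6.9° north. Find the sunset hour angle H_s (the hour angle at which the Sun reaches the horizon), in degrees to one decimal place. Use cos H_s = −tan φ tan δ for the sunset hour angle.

86.2°

−tan φ tan δ = −(-0.5498)(0.1210) = 0.0665; H_s = arccos(0.0665) = 86.19°.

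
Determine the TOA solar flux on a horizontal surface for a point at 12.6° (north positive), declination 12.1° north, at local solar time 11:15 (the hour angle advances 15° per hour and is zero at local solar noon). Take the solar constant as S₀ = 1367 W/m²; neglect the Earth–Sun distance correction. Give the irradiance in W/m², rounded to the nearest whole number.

1342 W/m²

Hour angle H = 15° × (11.25 − 12) = -11.25°.
cos θ_z = sin φ sin δ + cos φ cos δ cos H = (0.2181)(0.2096) + (0.9759)(0.9778)(0.9808) = 0.9816.
Top-of-atmosphere irradiance = S₀ cos θ_z = 1367 × 0.9816 = 1341.85 W/m².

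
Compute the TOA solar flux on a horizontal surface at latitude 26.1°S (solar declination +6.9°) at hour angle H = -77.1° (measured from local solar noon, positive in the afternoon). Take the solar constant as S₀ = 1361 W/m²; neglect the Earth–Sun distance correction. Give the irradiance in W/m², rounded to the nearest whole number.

cos θ_z = sin φ sin δ + cos φ cos δ cos H = (-0.4399)(0.1201) + (0.8980)(0.9928)(0.2233) = 0.1462.
Top-of-atmosphere irradiance = S₀ cos θ_z = 1361 × 0.1462 = 198.98 W/m².

199 W/m²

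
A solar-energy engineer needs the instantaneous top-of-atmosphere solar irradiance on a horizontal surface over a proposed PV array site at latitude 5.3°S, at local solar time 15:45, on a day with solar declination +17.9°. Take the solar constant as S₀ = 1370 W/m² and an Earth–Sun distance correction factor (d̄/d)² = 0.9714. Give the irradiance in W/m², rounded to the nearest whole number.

663 W/m²

Hour angle H = 15° × (15.75 − 12) = 56.25°.
cos θ_z = sin(-5.3°) sin(17.9°) + cos(-5.3°) cos(17.9°) cos(56.25°) = -0.0284 + 0.5264 = 0.4980.
Top-of-atmosphere irradiance = S₀ (d̄/d)² cos θ_z = 1370 × 0.9714 × 0.4980 = 662.75 W/m².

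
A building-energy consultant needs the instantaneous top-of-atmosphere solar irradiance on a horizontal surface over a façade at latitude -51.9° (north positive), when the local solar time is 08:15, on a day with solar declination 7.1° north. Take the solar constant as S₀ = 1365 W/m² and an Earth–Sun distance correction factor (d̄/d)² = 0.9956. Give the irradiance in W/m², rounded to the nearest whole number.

330 W/m²

Hour angle H = 15° × (8.25 − 12) = -56.25°.
With φ = -51.9°, δ = 7.1°, H = -56.25°: sin φ sin δ = -0.0973, cos φ cos δ cos H = 0.3402, so cos θ_z = 0.2429.
Top-of-atmosphere irradiance = S₀ (d̄/d)² cos θ_z = 1365 × 0.9956 × 0.2429 = 330.10 W/m².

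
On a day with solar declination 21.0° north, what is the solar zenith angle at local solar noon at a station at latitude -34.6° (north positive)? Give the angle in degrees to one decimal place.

At local solar noon the hour angle is zero, so the zenith angle is |φ − δ| = |-34.6° − (21.0°)| = 55.6°.

55.6°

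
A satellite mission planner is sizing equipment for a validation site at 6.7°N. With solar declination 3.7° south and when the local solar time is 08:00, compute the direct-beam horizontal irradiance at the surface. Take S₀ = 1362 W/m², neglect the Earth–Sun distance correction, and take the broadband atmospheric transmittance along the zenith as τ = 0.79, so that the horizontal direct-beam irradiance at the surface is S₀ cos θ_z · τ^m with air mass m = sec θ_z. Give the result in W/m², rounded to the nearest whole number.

410 W/m²

Hour angle H = 15° × (8 − 12) = -60.00°.
cos θ_z = sin(6.7°) sin(-3.7°) + cos(6.7°) cos(-3.7°) cos(-60.00°) = -0.0075 + 0.4956 = 0.4881.
Air mass m = 1/cos θ_z = 1/0.4881 = 2.049; τ^m = 0.79^2.049 = 0.6169.
Surface direct beam = 1362 × 0.4881 × 0.6169 = 410.11 W/m².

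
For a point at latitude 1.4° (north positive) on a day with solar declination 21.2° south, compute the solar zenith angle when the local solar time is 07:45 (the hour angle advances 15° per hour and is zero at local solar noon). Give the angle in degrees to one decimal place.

66.2°

Hour angle H = 15° × (7.75 − 12) = -63.75°.
cos θ_z = sin φ sin δ + cos φ cos δ cos H = (0.0244)(-0.3616) + (0.9997)(0.9323)(0.4423) = 0.4034.
θ_z = arccos(0.4034) = 66.21°.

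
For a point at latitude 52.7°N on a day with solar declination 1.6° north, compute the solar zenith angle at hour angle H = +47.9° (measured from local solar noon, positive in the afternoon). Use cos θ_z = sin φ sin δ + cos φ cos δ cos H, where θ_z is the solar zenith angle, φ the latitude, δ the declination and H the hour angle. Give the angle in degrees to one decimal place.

cos θ_z = sin(52.7°) sin(1.6°) + cos(52.7°) cos(1.6°) cos(47.90°) = 0.0222 + 0.4061 = 0.4283.
θ_z = arccos(0.4283) = 64.64°.

64.6°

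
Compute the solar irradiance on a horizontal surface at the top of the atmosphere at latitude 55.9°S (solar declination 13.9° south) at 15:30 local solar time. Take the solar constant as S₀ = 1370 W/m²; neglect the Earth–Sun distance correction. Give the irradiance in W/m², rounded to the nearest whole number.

Hour angle H = 15° × (15.5 − 12) = 52.50°.
cos θ_z = sin φ sin δ + cos φ cos δ cos H = (-0.8281)(-0.2402) + (0.5606)(0.9707)(0.6088) = 0.5302.
Top-of-atmosphere irradiance = S₀ cos θ_z = 1370 × 0.5302 = 726.37 W/m².

726 W/m²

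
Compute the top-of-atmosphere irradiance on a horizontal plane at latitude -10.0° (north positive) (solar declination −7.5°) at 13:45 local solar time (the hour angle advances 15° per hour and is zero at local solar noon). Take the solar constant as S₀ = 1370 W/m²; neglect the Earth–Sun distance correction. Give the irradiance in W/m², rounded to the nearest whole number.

Hour angle H = 15° × (13.75 − 12) = 26.25°.
cos θ_z = sin(-10.0°) sin(-7.5°) + cos(-10.0°) cos(-7.5°) cos(26.25°) = 0.0227 + 0.8757 = 0.8984.
Top-of-atmosphere irradiance = S₀ cos θ_z = 1370 × 0.8984 = 1230.81 W/m².

1231 W/m²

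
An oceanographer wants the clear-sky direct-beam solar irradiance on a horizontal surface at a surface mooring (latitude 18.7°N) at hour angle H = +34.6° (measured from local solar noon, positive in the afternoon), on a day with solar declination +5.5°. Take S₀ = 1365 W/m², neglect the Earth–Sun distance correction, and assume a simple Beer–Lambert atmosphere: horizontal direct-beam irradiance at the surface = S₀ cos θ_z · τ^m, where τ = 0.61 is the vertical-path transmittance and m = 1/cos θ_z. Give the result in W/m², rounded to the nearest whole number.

597 W/m²

cos θ_z = sin(18.7°) sin(5.5°) + cos(18.7°) cos(5.5°) cos(34.60°) = 0.0307 + 0.7761 = 0.8068.
Air mass m = 1/cos θ_z = 1/0.8068 = 1.239; τ^m = 0.61^1.239 = 0.5420.
Surface direct beam = 1365 × 0.8068 × 0.5420 = 596.89 W/m².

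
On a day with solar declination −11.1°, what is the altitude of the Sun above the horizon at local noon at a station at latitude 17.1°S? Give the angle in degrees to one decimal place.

At local solar noon the hour angle is zero, so the elevation is 90° − |φ − δ| = 90° − |-17.1° − (-11.1°)| = 90° − 6.0° = 84.0°.

84.0°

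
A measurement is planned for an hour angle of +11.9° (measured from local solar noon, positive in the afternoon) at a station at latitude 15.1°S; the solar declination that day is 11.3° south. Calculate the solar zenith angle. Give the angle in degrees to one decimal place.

12.2°

cos θ_z = sin φ sin δ + cos φ cos δ cos H = (-0.2605)(-0.1959) + (0.9655)(0.9806)(0.9785) = 0.9774.
θ_z = arccos(0.9774) = 12.20°.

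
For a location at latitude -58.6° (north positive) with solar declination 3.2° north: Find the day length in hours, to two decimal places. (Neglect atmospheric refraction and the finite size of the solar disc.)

−tan φ tan δ = −(-1.6383)(0.0559) = 0.0916; H_s = arccos(0.0916) = 84.74°.
Day length = 2 H_s / 15° h⁻¹ = 169.48° / 15 = 11.299 h.

11.30 hours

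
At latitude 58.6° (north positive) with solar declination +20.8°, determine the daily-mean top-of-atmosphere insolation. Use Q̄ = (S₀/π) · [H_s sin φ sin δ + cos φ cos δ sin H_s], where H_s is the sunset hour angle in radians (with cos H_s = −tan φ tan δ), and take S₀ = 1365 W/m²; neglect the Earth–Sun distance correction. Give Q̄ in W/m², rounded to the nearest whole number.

−tan φ tan δ = −(1.6383)(0.3799) = -0.6224; H_s = arccos(-0.6224) = 128.49°. In radians, H_s = 2.2426.
H_s sin φ sin δ = 2.2426 × 0.8536 × 0.3551 = 0.6798.
cos φ cos δ sin H_s = 0.5210 × 0.9348 × 0.7827 = 0.3812.
Q̄ = (1365/π) × (0.6798 + 0.3812) = 434.49 × 1.0610 = 460.99 W/m².

461 W/m²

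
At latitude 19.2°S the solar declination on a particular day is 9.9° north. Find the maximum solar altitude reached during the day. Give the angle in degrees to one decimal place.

At local solar noon the hour angle is zero, so the elevation is 90° − |φ − δ| = 90° − |-19.2° − (9.9°)| = 90° − 29.1° = 60.9°.

60.9°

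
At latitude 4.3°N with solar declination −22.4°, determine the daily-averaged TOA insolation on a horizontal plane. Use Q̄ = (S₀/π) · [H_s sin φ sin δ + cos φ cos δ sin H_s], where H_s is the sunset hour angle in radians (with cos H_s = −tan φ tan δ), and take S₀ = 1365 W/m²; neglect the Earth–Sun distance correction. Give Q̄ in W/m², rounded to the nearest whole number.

381 W/m²

−tan φ tan δ = −(0.0752)(-0.4122) = 0.0310; H_s = arccos(0.0310) = 88.22°. In radians, H_s = 1.5397.
H_s sin φ sin δ = 1.5397 × 0.0750 × -0.3811 = -0.0440.
cos φ cos δ sin H_s = 0.9972 × 0.9245 × 0.9995 = 0.9215.
Q̄ = (1365/π) × (-0.0440 + 0.9215) = 434.49 × 0.8775 = 381.26 W/m².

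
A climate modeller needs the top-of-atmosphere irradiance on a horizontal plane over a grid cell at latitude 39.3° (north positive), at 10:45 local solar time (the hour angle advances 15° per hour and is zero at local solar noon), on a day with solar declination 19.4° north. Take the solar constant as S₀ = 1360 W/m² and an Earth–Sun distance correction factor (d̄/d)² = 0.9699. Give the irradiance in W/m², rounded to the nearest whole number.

Hour angle H = 15° × (10.75 − 12) = -18.75°.
cos θ_z = sin φ sin δ + cos φ cos δ cos H = (0.6334)(0.3322) + (0.7738)(0.9432)(0.9469) = 0.9015.
Top-of-atmosphere irradiance = S₀ (d̄/d)² cos θ_z = 1360 × 0.9699 × 0.9015 = 1189.14 W/m².

1189 W/m²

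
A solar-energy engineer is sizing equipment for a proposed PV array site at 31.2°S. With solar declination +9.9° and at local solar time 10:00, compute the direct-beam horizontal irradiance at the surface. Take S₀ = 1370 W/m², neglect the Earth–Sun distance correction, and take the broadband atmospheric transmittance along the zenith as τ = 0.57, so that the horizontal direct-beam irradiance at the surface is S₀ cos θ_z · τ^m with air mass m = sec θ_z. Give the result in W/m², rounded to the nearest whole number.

365 W/m²

Hour angle H = 15° × (10 − 12) = -30.00°.
With φ = -31.2°, δ = 9.9°, H = -30.00°: sin φ sin δ = -0.0891, cos φ cos δ cos H = 0.7297, so cos θ_z = 0.6406.
Air mass m = 1/cos θ_z = 1/0.6406 = 1.561; τ^m = 0.57^1.561 = 0.4158.
Surface direct beam = 1370 × 0.6406 × 0.4158 = 364.92 W/m².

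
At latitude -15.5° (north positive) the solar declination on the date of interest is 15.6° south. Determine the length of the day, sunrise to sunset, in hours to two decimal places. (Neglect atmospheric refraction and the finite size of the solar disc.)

−tan φ tan δ = −(-0.2773)(-0.2792) = -0.0774; H_s = arccos(-0.0774) = 94.44°.
Day length = 2 H_s / 15° h⁻¹ = 188.88° / 15 = 12.592 h.

12.59 hours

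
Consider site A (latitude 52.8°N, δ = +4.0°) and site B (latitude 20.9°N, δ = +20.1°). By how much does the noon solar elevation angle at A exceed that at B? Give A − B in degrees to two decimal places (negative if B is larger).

A: 90° − |52.8 − (4.0)| = 41.20°.
B: 90° − |20.9 − (20.1)| = 89.20°.
A − B = 41.20 − 89.20 = -48.00°.

-48.00°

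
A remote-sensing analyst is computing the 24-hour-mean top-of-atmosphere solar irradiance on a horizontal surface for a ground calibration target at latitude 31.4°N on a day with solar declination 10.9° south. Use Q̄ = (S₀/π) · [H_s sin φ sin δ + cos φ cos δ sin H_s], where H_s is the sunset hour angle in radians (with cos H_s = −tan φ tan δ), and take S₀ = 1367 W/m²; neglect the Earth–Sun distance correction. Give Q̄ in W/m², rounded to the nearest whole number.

300 W/m²

The sunset hour angle satisfies cos H_s = −tan φ tan δ = 0.1175, giving H_s = 83.25°. In radians, H_s = 1.4530.
H_s sin φ sin δ = 1.4530 × 0.5210 × -0.1891 = -0.1432.
cos φ cos δ sin H_s = 0.8536 × 0.9820 × 0.9931 = 0.8325.
Q̄ = (1367/π) × (-0.1432 + 0.8325) = 435.13 × 0.6893 = 299.94 W/m².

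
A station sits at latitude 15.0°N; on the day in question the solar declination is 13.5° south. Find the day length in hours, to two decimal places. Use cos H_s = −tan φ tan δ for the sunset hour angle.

11.51 hours

cos H_s = −tan(15.0°) · tan(-13.5°) = 0.0643, so H_s = arccos(0.0643) = 86.31°.
Day length = 2 H_s / 15° h⁻¹ = 172.62° / 15 = 11.508 h.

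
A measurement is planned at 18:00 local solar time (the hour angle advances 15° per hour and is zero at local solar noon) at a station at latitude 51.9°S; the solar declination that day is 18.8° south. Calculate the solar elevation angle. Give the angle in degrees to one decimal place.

14.7°

Hour angle H = 15° × (18 − 12) = 90.00°.
cos θ_z = sin φ sin δ + cos φ cos δ cos H = (-0.7869)(-0.3223) + (0.6170)(0.9466)(0.0000) = 0.2536.
θ_z = arccos(0.2536) = 75.31°, so the elevation is 90° − 75.31° = 14.69°.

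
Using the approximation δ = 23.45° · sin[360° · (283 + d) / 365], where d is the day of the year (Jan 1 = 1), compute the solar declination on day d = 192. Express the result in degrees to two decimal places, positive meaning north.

360 × (283 + 192) / 365 = 468.493°; sin(468.493°) = 0.9484.
δ = 23.45 × 0.9484 = 22.240° ≈ +22.24°.

+22.24°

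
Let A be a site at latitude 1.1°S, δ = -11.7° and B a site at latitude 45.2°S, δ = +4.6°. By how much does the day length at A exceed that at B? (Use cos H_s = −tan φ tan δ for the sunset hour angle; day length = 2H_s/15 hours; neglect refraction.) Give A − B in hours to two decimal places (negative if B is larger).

+0.65 h

A: H_s = arccos(−tan -1.1° · tan -11.7°) = 90.23°, so 2H_s/15 = 12.0307 h.
B: H_s = arccos(−tan -45.2° · tan 4.6°) = 85.35°, so 2H_s/15 = 11.3800 h.
A − B = 12.0307 − 11.3800 = 0.6507 h.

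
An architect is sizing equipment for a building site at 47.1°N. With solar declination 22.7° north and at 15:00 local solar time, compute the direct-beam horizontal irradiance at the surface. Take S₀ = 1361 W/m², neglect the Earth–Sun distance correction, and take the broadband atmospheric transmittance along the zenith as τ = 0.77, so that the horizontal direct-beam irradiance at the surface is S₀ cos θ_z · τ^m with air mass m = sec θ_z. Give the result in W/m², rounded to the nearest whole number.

690 W/m²

Hour angle H = 15° × (15 − 12) = 45.00°.
cos θ_z = sin φ sin δ + cos φ cos δ cos H = (0.7325)(0.3859) + (0.6807)(0.9225)(0.7071) = 0.7267.
Air mass m = 1/cos θ_z = 1/0.7267 = 1.376; τ^m = 0.77^1.376 = 0.6979.
Surface direct beam = 1361 × 0.7267 × 0.6979 = 690.25 W/m².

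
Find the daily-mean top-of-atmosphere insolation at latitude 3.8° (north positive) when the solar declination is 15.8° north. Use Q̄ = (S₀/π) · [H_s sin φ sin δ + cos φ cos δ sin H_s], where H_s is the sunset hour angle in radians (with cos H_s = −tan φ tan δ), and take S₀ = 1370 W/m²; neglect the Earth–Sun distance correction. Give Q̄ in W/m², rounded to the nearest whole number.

431 W/m²

−tan φ tan δ = −(0.0664)(0.2830) = -0.0188; H_s = arccos(-0.0188) = 91.08°. In radians, H_s = 1.5896.
H_s sin φ sin δ = 1.5896 × 0.0663 × 0.2723 = 0.0287.
cos φ cos δ sin H_s = 0.9978 × 0.9622 × 0.9998 = 0.9599.
Q̄ = (1370/π) × (0.0287 + 0.9599) = 436.08 × 0.9886 = 431.11 W/m².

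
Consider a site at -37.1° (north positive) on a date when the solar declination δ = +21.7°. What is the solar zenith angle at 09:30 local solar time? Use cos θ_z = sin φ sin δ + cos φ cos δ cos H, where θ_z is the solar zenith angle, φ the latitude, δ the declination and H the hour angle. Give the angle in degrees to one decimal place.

68.6°

Hour angle H = 15° × (9.5 − 12) = -37.50°.
cos θ_z = sin(-37.1°) sin(21.7°) + cos(-37.1°) cos(21.7°) cos(-37.50°) = -0.2230 + 0.5879 = 0.3649.
θ_z = arccos(0.3649) = 68.60°.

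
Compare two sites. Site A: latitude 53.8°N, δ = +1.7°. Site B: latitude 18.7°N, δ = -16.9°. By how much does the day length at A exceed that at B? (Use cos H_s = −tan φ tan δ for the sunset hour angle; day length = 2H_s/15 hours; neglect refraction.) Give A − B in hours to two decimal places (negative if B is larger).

A: H_s = arccos(−tan 53.8° · tan 1.7°) = 92.32°, so 2H_s/15 = 12.3093 h.
B: H_s = arccos(−tan 18.7° · tan -16.9°) = 84.10°, so 2H_s/15 = 11.2133 h.
A − B = 12.3093 − 11.2133 = 1.0960 h.

+1.10 h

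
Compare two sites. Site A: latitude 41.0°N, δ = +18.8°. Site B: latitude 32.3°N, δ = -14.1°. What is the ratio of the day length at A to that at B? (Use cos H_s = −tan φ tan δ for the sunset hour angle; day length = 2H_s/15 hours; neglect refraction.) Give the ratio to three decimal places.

1.326

A: H_s = arccos(−tan 41.0° · tan 18.8°) = 107.21°, so 2H_s/15 = 14.2947 h.
B: H_s = arccos(−tan 32.3° · tan -14.1°) = 80.86°, so 2H_s/15 = 10.7813 h.
Ratio A/B = 14.2947 / 10.7813 = 1.3259.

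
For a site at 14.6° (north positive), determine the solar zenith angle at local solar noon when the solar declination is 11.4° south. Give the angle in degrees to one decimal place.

At local solar noon the hour angle is zero, so the zenith angle is |φ − δ| = |14.6° − (-11.4°)| = 26.0°.

26.0°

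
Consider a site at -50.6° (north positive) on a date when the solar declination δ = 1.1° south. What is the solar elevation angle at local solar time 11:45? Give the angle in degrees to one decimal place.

Hour angle H = 15° × (11.75 − 12) = -3.75°.
cos θ_z = sin φ sin δ + cos φ cos δ cos H = (-0.7727)(-0.0192) + (0.6347)(0.9998)(0.9979) = 0.6481.
θ_z = arccos(0.6481) = 49.60°, so the elevation is 90° − 49.60° = 40.40°.

40.4°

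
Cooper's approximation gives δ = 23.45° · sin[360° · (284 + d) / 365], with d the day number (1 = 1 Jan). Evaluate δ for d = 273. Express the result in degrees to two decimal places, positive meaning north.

-3.82°

360 × (284 + 273) / 365 = 549.370°; sin(549.370°) = -0.1628.
δ = 23.45 × -0.1628 = -3.818° ≈ -3.82°.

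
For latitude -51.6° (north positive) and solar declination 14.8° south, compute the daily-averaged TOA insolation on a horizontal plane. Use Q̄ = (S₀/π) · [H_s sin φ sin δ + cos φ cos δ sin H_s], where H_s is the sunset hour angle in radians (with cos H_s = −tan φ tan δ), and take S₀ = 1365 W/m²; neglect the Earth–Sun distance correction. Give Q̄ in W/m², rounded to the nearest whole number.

The sunset hour angle satisfies cos H_s = −tan φ tan δ = -0.3334, giving H_s = 109.48°. In radians, H_s = 1.9108.
H_s sin φ sin δ = 1.9108 × -0.7837 × -0.2554 = 0.3825.
cos φ cos δ sin H_s = 0.6211 × 0.9668 × 0.9428 = 0.5661.
Q̄ = (1365/π) × (0.3825 + 0.5661) = 434.49 × 0.9486 = 412.16 W/m².

412 W/m²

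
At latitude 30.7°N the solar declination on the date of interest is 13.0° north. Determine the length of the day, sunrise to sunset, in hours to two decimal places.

13.05 hours

The sunset hour angle satisfies cos H_s = −tan φ tan δ = -0.1371, giving H_s = 97.88°.
Day length = 2 H_s / 15° h⁻¹ = 195.76° / 15 = 13.051 h.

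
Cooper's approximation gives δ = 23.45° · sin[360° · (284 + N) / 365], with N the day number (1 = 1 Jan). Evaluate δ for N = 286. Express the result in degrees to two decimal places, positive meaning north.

-8.86°

360 × (284 + 286) / 365 = 562.192°; sin(562.192°) = -0.3777.
δ = 23.45 × -0.3777 = -8.857° ≈ -8.86°.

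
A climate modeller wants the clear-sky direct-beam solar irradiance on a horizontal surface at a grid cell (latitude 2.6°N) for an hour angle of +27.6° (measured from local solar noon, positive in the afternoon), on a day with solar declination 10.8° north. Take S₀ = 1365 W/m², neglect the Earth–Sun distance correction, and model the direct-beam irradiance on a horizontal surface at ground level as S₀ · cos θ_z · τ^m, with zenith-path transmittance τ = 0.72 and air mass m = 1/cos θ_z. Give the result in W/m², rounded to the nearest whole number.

825 W/m²

cos θ_z = sin φ sin δ + cos φ cos δ cos H = (0.0454)(0.1874) + (0.9990)(0.9823)(0.8862) = 0.8782.
Air mass m = 1/cos θ_z = 1/0.8782 = 1.139; τ^m = 0.72^1.139 = 0.6879.
Surface direct beam = 1365 × 0.8782 × 0.6879 = 824.62 W/m².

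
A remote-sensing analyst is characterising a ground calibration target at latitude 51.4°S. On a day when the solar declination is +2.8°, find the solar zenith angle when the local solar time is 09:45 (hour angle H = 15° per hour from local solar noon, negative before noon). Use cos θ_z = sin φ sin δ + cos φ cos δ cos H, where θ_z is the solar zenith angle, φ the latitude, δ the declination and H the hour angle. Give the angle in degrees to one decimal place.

Hour angle H = 15° × (9.75 − 12) = -33.75°.
cos θ_z = sin(-51.4°) sin(2.8°) + cos(-51.4°) cos(2.8°) cos(-33.75°) = -0.0382 + 0.5181 = 0.4799.
θ_z = arccos(0.4799) = 61.32°.

61.3°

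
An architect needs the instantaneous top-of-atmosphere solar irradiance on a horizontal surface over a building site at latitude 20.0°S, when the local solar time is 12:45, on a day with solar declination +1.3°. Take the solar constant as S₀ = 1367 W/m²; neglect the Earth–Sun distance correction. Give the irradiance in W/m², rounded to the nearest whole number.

Hour angle H = 15° × (12.75 − 12) = 11.25°.
With φ = -20.0°, δ = 1.3°, H = 11.25°: sin φ sin δ = -0.0078, cos φ cos δ cos H = 0.9214, so cos θ_z = 0.9136.
Top-of-atmosphere irradiance = S₀ cos θ_z = 1367 × 0.9136 = 1248.89 W/m².

1249 W/m²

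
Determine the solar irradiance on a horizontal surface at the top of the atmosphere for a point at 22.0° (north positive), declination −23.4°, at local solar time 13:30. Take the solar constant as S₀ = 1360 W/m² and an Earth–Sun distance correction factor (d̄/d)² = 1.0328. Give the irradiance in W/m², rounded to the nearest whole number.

895 W/m²

Hour angle H = 15° × (13.5 − 12) = 22.50°.
With φ = 22.0°, δ = -23.4°, H = 22.50°: sin φ sin δ = -0.1488, cos φ cos δ cos H = 0.7862, so cos θ_z = 0.6374.
Top-of-atmosphere irradiance = S₀ (d̄/d)² cos θ_z = 1360 × 1.0328 × 0.6374 = 895.30 W/m².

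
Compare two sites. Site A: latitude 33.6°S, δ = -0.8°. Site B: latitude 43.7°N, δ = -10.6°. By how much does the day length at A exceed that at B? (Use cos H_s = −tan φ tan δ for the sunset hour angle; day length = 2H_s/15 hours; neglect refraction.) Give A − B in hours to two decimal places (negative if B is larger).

A: H_s = arccos(−tan -33.6° · tan -0.8°) = 90.53°, so 2H_s/15 = 12.0707 h.
B: H_s = arccos(−tan 43.7° · tan -10.6°) = 79.70°, so 2H_s/15 = 10.6267 h.
A − B = 12.0707 − 10.6267 = 1.4440 h.

+1.44 h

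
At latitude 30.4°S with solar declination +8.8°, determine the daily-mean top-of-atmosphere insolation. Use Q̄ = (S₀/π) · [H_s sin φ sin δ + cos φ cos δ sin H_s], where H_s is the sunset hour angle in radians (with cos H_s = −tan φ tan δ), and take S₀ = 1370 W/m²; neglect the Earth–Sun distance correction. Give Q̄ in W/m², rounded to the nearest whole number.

320 W/m²

−tan φ tan δ = −(-0.5867)(0.1548) = 0.0908; H_s = arccos(0.0908) = 84.79°. In radians, H_s = 1.4799.
H_s sin φ sin δ = 1.4799 × -0.5060 × 0.1530 = -0.1146.
cos φ cos δ sin H_s = 0.8625 × 0.9882 × 0.9959 = 0.8488.
Q̄ = (1370/π) × (-0.1146 + 0.8488) = 436.08 × 0.7342 = 320.17 W/m².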